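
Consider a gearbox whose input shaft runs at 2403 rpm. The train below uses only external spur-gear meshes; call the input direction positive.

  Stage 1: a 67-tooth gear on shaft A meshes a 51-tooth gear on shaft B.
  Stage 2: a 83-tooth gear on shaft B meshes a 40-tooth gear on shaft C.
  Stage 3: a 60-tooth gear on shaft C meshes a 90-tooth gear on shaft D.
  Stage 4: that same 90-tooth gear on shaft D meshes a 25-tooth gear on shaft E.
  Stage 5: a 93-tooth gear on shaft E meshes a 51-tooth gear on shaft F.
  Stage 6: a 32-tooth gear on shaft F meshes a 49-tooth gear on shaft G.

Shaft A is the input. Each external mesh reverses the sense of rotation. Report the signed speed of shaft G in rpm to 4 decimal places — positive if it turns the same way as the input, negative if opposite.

Stage 1 [67T→51T]: ω = 2403.0000×67/51 = 3156.8824 rpm, dir flips to −; running = −3156.8824
Stage 2 [83T→40T]: ω = 3156.8824×83/40 = 6550.5309 rpm, dir flips to +; running = +6550.5309
Stage 3 [60T→90T]: ω = 6550.5309×60/90 = 4367.0206 rpm, dir flips to −; running = −4367.0206
Stage 4 [90T→25T]: ω = 4367.0206×90/25 = 15721.2741 rpm, dir flips to +; running = +15721.2741
Stage 5 [93T→51T]: ω = 15721.2741×93/51 = 28668.2057 rpm, dir flips to −; running = −28668.2057
Stage 6 [32T→49T]: ω = 28668.2057×32/49 = 18722.0935 rpm, dir flips to +; running = +18722.0935

+18722.0935 rpm (same as input, |ω| = 18722.0935 rpm)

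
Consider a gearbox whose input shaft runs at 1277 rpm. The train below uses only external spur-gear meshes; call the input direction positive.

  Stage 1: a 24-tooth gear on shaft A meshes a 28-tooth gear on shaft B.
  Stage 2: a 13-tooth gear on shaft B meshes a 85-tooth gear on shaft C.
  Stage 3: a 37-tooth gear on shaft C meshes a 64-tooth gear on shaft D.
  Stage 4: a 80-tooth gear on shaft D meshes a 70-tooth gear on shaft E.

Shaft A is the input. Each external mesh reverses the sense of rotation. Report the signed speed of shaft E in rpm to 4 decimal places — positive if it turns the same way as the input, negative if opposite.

+110.6069 rpm (same as input, |ω| = 110.6069 rpm)

Stage 1 [24T→28T]: ω = 1277.0000×24/28 = 1094.5714 rpm, dir flips to −; running = −1094.5714
Stage 2 [13T→85T]: ω = 1094.5714×13/85 = 167.4050 rpm, dir flips to +; running = +167.4050
Stage 3 [37T→64T]: ω = 167.4050×37/64 = 96.7810 rpm, dir flips to −; running = −96.7810
Stage 4 [80T→70T]: ω = 96.7810×80/70 = 110.6069 rpm, dir flips to +; running = +110.6069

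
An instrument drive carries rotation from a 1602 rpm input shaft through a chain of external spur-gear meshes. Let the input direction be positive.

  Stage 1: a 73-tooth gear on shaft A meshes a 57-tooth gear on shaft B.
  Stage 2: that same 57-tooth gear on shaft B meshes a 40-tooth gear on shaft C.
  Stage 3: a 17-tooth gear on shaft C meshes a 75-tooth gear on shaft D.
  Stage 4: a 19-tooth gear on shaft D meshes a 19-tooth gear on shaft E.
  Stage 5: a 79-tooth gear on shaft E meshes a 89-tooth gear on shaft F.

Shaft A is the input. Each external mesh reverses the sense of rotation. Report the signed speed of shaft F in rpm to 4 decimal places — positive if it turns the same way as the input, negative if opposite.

Stage 1 [73T→57T]: ω = 1602.0000×73/57 = 2051.6842 rpm, dir flips to −; running = −2051.6842
Stage 2 [57T→40T]: ω = 2051.6842×57/40 = 2923.6500 rpm, dir flips to +; running = +2923.6500
Stage 3 [17T→75T]: ω = 2923.6500×17/75 = 662.6940 rpm, dir flips to −; running = −662.6940
Stage 4 [19T→19T]: ω = 662.6940×19/19 = 662.6940 rpm, dir flips to +; running = +662.6940
Stage 5 [79T→89T]: ω = 662.6940×79/89 = 588.2340 rpm, dir flips to −; running = −588.2340

-588.2340 rpm (opposite to input, |ω| = 588.2340 rpm)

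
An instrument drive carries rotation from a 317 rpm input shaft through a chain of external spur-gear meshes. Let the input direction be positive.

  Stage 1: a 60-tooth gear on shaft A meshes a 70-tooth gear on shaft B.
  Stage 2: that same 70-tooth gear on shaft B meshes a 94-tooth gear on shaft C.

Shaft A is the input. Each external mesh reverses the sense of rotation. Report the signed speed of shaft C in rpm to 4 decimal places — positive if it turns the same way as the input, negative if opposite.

+202.3404 rpm (same as input, |ω| = 202.3404 rpm)

Stage 1 [60T→70T]: ω = 317.0000×60/70 = 271.7143 rpm, dir flips to −; running = −271.7143
Stage 2 [70T→94T]: ω = 271.7143×70/94 = 202.3404 rpm, dir flips to +; running = +202.3404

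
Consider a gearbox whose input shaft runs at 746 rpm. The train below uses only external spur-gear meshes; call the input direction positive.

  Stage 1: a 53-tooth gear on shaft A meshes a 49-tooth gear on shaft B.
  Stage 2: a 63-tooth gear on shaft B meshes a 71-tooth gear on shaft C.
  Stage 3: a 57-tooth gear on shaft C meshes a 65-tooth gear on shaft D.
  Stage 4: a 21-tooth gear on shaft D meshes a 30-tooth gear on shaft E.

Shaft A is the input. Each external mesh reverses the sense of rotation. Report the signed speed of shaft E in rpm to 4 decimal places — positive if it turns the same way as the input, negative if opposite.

+439.5015 rpm (same as input, |ω| = 439.5015 rpm)

Stage 1 [53T→49T]: ω = 746.0000×53/49 = 806.8980 rpm, dir flips to −; running = −806.8980
Stage 2 [63T→71T]: ω = 806.8980×63/71 = 715.9799 rpm, dir flips to +; running = +715.9799
Stage 3 [57T→65T]: ω = 715.9799×57/65 = 627.8593 rpm, dir flips to −; running = −627.8593
Stage 4 [21T→30T]: ω = 627.8593×21/30 = 439.5015 rpm, dir flips to +; running = +439.5015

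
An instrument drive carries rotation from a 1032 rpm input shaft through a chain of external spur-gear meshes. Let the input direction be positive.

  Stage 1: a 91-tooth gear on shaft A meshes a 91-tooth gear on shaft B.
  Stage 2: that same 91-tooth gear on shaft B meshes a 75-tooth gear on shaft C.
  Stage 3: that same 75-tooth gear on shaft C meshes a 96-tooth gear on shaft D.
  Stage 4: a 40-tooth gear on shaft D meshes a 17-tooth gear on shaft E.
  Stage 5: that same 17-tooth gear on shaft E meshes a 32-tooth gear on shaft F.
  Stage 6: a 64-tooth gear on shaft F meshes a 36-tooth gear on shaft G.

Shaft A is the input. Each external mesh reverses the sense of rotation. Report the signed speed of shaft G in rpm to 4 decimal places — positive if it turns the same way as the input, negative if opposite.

+2173.8889 rpm (same as input, |ω| = 2173.8889 rpm)

Stage 1 [91T→91T]: ω = 1032.0000×91/91 = 1032.0000 rpm, dir flips to −; running = −1032.0000
Stage 2 [91T→75T]: ω = 1032.0000×91/75 = 1252.1600 rpm, dir flips to +; running = +1252.1600
Stage 3 [75T→96T]: ω = 1252.1600×75/96 = 978.2500 rpm, dir flips to −; running = −978.2500
Stage 4 [40T→17T]: ω = 978.2500×40/17 = 2301.7647 rpm, dir flips to +; running = +2301.7647
Stage 5 [17T→32T]: ω = 2301.7647×17/32 = 1222.8125 rpm, dir flips to −; running = −1222.8125
Stage 6 [64T→36T]: ω = 1222.8125×64/36 = 2173.8889 rpm, dir flips to +; running = +2173.8889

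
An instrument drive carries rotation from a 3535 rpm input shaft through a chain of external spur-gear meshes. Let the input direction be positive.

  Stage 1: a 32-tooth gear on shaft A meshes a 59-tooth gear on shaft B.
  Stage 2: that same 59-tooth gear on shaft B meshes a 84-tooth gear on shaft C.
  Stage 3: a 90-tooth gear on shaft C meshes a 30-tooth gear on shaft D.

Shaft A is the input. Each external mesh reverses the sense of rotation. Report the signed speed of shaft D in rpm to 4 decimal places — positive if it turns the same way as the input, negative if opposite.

-4040.0000 rpm (opposite to input, |ω| = 4040.0000 rpm)

Stage 1 [32T→59T]: ω = 3535.0000×32/59 = 1917.2881 rpm, dir flips to −; running = −1917.2881
Stage 2 [59T→84T]: ω = 1917.2881×59/84 = 1346.6667 rpm, dir flips to +; running = +1346.6667
Stage 3 [90T→30T]: ω = 1346.6667×90/30 = 4040.0000 rpm, dir flips to −; running = −4040.0000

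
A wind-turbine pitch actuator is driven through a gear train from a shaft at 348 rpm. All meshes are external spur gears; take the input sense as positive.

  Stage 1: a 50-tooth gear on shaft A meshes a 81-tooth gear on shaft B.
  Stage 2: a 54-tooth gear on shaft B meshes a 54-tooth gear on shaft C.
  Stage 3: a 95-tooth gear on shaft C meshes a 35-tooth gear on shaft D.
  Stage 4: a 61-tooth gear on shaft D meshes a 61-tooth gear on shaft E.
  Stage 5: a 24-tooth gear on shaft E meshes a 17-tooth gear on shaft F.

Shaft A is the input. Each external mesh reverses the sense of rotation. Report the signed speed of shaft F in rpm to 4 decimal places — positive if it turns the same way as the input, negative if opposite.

-823.1559 rpm (opposite to input, |ω| = 823.1559 rpm)

Stage 1 [50T→81T]: ω = 348.0000×50/81 = 214.8148 rpm, dir flips to −; running = −214.8148
Stage 2 [54T→54T]: ω = 214.8148×54/54 = 214.8148 rpm, dir flips to +; running = +214.8148
Stage 3 [95T→35T]: ω = 214.8148×95/35 = 583.0688 rpm, dir flips to −; running = −583.0688
Stage 4 [61T→61T]: ω = 583.0688×61/61 = 583.0688 rpm, dir flips to +; running = +583.0688
Stage 5 [24T→17T]: ω = 583.0688×24/17 = 823.1559 rpm, dir flips to −; running = −823.1559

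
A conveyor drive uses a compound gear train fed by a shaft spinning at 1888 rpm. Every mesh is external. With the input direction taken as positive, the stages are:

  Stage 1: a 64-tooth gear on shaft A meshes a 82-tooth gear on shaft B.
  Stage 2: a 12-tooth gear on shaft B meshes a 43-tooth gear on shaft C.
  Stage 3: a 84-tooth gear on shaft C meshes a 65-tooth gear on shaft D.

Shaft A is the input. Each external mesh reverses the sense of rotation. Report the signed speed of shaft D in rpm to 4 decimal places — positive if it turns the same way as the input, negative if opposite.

-531.4309 rpm (opposite to input, |ω| = 531.4309 rpm)

Stage 1 [64T→82T]: ω = 1888.0000×64/82 = 1473.5610 rpm, dir flips to −; running = −1473.5610
Stage 2 [12T→43T]: ω = 1473.5610×12/43 = 411.2263 rpm, dir flips to +; running = +411.2263
Stage 3 [84T→65T]: ω = 411.2263×84/65 = 531.4309 rpm, dir flips to −; running = −531.4309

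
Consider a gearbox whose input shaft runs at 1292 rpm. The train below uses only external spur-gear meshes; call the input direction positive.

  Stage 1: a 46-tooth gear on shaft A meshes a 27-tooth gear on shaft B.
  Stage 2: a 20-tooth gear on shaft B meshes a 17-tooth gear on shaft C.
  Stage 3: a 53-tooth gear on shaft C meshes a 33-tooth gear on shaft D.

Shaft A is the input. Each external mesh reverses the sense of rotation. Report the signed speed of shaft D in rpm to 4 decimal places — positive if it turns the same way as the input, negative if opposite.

Stage 1 [46T→27T]: ω = 1292.0000×46/27 = 2201.1852 rpm, dir flips to −; running = −2201.1852
Stage 2 [20T→17T]: ω = 2201.1852×20/17 = 2589.6296 rpm, dir flips to +; running = +2589.6296
Stage 3 [53T→33T]: ω = 2589.6296×53/33 = 4159.1021 rpm, dir flips to −; running = −4159.1021

-4159.1021 rpm (opposite to input, |ω| = 4159.1021 rpm)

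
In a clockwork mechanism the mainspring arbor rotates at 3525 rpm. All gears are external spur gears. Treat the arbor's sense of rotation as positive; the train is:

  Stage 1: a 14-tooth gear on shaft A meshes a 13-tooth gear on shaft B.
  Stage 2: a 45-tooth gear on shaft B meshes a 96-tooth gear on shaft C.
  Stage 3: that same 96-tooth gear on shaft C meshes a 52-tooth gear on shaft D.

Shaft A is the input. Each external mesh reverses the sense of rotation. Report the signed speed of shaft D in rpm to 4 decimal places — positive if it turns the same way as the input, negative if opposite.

-3285.1331 rpm (opposite to input, |ω| = 3285.1331 rpm)

Stage 1 [14T→13T]: ω = 3525.0000×14/13 = 3796.1538 rpm, dir flips to −; running = −3796.1538
Stage 2 [45T→96T]: ω = 3796.1538×45/96 = 1779.4471 rpm, dir flips to +; running = +1779.4471
Stage 3 [96T→52T]: ω = 1779.4471×96/52 = 3285.1331 rpm, dir flips to −; running = −3285.1331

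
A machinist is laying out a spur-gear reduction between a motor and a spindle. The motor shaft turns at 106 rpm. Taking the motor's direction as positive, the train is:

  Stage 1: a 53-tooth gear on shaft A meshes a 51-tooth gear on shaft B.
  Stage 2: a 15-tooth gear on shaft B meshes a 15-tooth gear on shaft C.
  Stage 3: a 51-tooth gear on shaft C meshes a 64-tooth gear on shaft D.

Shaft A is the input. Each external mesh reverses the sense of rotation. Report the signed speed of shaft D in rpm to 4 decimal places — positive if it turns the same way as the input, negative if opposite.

Stage 1 [53T→51T]: ω = 106.0000×53/51 = 110.1569 rpm, dir flips to −; running = −110.1569
Stage 2 [15T→15T]: ω = 110.1569×15/15 = 110.1569 rpm, dir flips to +; running = +110.1569
Stage 3 [51T→64T]: ω = 110.1569×51/64 = 87.7812 rpm, dir flips to −; running = −87.7812

-87.7812 rpm (opposite to input, |ω| = 87.7812 rpm)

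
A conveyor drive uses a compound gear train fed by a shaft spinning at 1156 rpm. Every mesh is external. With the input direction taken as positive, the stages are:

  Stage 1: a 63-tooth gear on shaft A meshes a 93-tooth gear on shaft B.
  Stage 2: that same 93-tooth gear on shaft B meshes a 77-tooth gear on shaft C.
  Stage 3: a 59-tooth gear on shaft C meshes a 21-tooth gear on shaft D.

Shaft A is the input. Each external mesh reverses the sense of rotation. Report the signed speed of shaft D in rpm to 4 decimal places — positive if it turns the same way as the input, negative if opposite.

-2657.2987 rpm (opposite to input, |ω| = 2657.2987 rpm)

Stage 1 [63T→93T]: ω = 1156.0000×63/93 = 783.0968 rpm, dir flips to −; running = −783.0968
Stage 2 [93T→77T]: ω = 783.0968×93/77 = 945.8182 rpm, dir flips to +; running = +945.8182
Stage 3 [59T→21T]: ω = 945.8182×59/21 = 2657.2987 rpm, dir flips to −; running = −2657.2987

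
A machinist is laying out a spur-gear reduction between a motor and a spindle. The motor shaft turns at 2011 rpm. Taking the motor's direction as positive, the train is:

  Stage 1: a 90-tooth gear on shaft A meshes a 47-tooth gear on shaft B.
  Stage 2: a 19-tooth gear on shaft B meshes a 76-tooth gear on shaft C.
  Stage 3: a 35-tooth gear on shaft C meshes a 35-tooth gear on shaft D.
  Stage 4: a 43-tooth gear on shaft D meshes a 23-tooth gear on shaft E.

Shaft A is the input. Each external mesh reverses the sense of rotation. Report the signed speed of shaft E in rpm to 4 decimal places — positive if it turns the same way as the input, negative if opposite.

+1799.8543 rpm (same as input, |ω| = 1799.8543 rpm)

Stage 1 [90T→47T]: ω = 2011.0000×90/47 = 3850.8511 rpm, dir flips to −; running = −3850.8511
Stage 2 [19T→76T]: ω = 3850.8511×19/76 = 962.7128 rpm, dir flips to +; running = +962.7128
Stage 3 [35T→35T]: ω = 962.7128×35/35 = 962.7128 rpm, dir flips to −; running = −962.7128
Stage 4 [43T→23T]: ω = 962.7128×43/23 = 1799.8543 rpm, dir flips to +; running = +1799.8543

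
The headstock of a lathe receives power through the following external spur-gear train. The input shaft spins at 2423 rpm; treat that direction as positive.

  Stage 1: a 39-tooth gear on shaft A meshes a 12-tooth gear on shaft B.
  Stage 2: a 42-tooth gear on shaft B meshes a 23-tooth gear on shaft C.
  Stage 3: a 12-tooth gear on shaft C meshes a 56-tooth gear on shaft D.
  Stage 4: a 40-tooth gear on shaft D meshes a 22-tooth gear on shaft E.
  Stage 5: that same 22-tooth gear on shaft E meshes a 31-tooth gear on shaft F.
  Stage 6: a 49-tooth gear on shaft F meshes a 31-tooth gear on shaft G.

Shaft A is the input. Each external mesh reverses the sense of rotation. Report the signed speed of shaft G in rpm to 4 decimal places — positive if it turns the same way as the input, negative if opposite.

+6284.6939 rpm (same as input, |ω| = 6284.6939 rpm)

Stage 1 [39T→12T]: ω = 2423.0000×39/12 = 7874.7500 rpm, dir flips to −; running = −7874.7500
Stage 2 [42T→23T]: ω = 7874.7500×42/23 = 14379.9783 rpm, dir flips to +; running = +14379.9783
Stage 3 [12T→56T]: ω = 14379.9783×12/56 = 3081.4239 rpm, dir flips to −; running = −3081.4239
Stage 4 [40T→22T]: ω = 3081.4239×40/22 = 5602.5889 rpm, dir flips to +; running = +5602.5889
Stage 5 [22T→31T]: ω = 5602.5889×22/31 = 3976.0309 rpm, dir flips to −; running = −3976.0309
Stage 6 [49T→31T]: ω = 3976.0309×49/31 = 6284.6939 rpm, dir flips to +; running = +6284.6939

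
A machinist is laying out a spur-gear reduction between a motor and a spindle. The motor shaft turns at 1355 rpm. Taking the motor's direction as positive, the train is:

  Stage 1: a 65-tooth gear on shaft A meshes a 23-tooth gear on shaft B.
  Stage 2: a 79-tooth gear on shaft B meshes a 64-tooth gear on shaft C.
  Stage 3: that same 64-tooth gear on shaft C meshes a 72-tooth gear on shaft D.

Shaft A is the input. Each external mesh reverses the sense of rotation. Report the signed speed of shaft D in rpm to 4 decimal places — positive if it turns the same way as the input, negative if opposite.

Stage 1 [65T→23T]: ω = 1355.0000×65/23 = 3829.3478 rpm, dir flips to −; running = −3829.3478
Stage 2 [79T→64T]: ω = 3829.3478×79/64 = 4726.8512 rpm, dir flips to +; running = +4726.8512
Stage 3 [64T→72T]: ω = 4726.8512×64/72 = 4201.6455 rpm, dir flips to −; running = −4201.6455

-4201.6455 rpm (opposite to input, |ω| = 4201.6455 rpm)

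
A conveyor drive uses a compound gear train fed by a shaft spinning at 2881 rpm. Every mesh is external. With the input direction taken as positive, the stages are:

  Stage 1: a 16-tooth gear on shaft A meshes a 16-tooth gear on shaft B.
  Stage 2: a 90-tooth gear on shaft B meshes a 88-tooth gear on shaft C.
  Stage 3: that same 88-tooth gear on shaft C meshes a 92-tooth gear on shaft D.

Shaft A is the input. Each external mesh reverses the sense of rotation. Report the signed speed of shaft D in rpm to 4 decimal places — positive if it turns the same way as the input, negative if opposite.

Stage 1 [16T→16T]: ω = 2881.0000×16/16 = 2881.0000 rpm, dir flips to −; running = −2881.0000
Stage 2 [90T→88T]: ω = 2881.0000×90/88 = 2946.4773 rpm, dir flips to +; running = +2946.4773
Stage 3 [88T→92T]: ω = 2946.4773×88/92 = 2818.3696 rpm, dir flips to −; running = −2818.3696

-2818.3696 rpm (opposite to input, |ω| = 2818.3696 rpm)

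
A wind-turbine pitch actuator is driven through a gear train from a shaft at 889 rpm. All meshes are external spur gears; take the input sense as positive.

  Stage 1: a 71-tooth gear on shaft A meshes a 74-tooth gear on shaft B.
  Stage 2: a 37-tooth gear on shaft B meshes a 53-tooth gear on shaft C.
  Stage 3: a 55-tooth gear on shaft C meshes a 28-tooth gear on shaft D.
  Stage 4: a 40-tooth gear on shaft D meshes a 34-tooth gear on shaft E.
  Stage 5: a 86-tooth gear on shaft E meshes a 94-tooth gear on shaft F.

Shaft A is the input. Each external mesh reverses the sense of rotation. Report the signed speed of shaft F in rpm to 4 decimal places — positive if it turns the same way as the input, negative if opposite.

Stage 1 [71T→74T]: ω = 889.0000×71/74 = 852.9595 rpm, dir flips to −; running = −852.9595
Stage 2 [37T→53T]: ω = 852.9595×37/53 = 595.4623 rpm, dir flips to +; running = +595.4623
Stage 3 [55T→28T]: ω = 595.4623×55/28 = 1169.6580 rpm, dir flips to −; running = −1169.6580
Stage 4 [40T→34T]: ω = 1169.6580×40/34 = 1376.0683 rpm, dir flips to +; running = +1376.0683
Stage 5 [86T→94T]: ω = 1376.0683×86/94 = 1258.9561 rpm, dir flips to −; running = −1258.9561

-1258.9561 rpm (opposite to input, |ω| = 1258.9561 rpm)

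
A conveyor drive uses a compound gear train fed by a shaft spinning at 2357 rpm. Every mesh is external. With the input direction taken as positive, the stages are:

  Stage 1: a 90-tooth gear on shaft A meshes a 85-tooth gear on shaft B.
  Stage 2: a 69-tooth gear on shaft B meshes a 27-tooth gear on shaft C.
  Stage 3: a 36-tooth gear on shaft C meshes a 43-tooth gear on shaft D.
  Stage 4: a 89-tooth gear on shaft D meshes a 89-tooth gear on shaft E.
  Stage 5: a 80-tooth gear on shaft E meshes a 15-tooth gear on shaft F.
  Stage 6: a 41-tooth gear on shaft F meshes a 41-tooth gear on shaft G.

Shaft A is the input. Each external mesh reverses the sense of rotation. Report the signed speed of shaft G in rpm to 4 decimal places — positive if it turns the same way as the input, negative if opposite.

+28477.4610 rpm (same as input, |ω| = 28477.4610 rpm)

Stage 1 [90T→85T]: ω = 2357.0000×90/85 = 2495.6471 rpm, dir flips to −; running = −2495.6471
Stage 2 [69T→27T]: ω = 2495.6471×69/27 = 6377.7647 rpm, dir flips to +; running = +6377.7647
Stage 3 [36T→43T]: ω = 6377.7647×36/43 = 5339.5239 rpm, dir flips to −; running = −5339.5239
Stage 4 [89T→89T]: ω = 5339.5239×89/89 = 5339.5239 rpm, dir flips to +; running = +5339.5239
Stage 5 [80T→15T]: ω = 5339.5239×80/15 = 28477.4610 rpm, dir flips to −; running = −28477.4610
Stage 6 [41T→41T]: ω = 28477.4610×41/41 = 28477.4610 rpm, dir flips to +; running = +28477.4610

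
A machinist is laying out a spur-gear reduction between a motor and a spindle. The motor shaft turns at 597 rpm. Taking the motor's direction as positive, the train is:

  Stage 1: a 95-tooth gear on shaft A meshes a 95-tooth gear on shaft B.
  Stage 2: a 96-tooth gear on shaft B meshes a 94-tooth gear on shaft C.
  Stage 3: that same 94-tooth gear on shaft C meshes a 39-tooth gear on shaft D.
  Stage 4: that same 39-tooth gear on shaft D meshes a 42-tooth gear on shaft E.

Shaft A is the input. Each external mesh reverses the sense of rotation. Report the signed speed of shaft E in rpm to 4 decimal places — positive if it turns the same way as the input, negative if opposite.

Stage 1 [95T→95T]: ω = 597.0000×95/95 = 597.0000 rpm, dir flips to −; running = −597.0000
Stage 2 [96T→94T]: ω = 597.0000×96/94 = 609.7021 rpm, dir flips to +; running = +609.7021
Stage 3 [94T→39T]: ω = 609.7021×94/39 = 1469.5385 rpm, dir flips to −; running = −1469.5385
Stage 4 [39T→42T]: ω = 1469.5385×39/42 = 1364.5714 rpm, dir flips to +; running = +1364.5714

+1364.5714 rpm (same as input, |ω| = 1364.5714 rpm)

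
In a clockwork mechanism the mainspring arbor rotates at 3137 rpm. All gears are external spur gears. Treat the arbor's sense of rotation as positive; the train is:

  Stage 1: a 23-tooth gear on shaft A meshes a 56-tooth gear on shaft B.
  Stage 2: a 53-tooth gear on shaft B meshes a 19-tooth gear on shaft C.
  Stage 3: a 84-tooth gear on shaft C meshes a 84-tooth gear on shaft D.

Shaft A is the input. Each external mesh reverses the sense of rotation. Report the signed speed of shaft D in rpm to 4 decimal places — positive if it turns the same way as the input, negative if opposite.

Stage 1 [23T→56T]: ω = 3137.0000×23/56 = 1288.4107 rpm, dir flips to −; running = −1288.4107
Stage 2 [53T→19T]: ω = 1288.4107×53/19 = 3593.9878 rpm, dir flips to +; running = +3593.9878
Stage 3 [84T→84T]: ω = 3593.9878×84/84 = 3593.9878 rpm, dir flips to −; running = −3593.9878

-3593.9878 rpm (opposite to input, |ω| = 3593.9878 rpm)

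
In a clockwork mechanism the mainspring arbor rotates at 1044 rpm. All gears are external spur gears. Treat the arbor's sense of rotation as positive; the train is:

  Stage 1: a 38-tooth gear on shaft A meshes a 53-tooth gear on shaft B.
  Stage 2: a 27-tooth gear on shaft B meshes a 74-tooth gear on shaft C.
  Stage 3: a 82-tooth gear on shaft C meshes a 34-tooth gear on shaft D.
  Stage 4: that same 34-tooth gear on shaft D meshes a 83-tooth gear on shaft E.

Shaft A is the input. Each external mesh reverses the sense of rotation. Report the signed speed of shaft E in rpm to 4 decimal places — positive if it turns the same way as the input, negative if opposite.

Stage 1 [38T→53T]: ω = 1044.0000×38/53 = 748.5283 rpm, dir flips to −; running = −748.5283
Stage 2 [27T→74T]: ω = 748.5283×27/74 = 273.1117 rpm, dir flips to +; running = +273.1117
Stage 3 [82T→34T]: ω = 273.1117×82/34 = 658.6811 rpm, dir flips to −; running = −658.6811
Stage 4 [34T→83T]: ω = 658.6811×34/83 = 269.8212 rpm, dir flips to +; running = +269.8212

+269.8212 rpm (same as input, |ω| = 269.8212 rpm)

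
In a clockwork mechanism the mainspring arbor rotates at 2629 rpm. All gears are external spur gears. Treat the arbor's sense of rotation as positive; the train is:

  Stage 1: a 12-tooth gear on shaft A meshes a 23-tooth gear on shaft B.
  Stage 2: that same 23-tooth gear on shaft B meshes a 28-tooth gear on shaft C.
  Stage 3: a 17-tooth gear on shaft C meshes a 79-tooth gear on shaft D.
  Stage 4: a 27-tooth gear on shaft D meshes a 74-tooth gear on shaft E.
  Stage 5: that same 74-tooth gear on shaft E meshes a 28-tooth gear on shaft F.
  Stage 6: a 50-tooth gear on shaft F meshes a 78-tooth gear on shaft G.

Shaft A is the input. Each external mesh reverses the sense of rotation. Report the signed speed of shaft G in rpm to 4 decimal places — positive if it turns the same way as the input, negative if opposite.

+149.8707 rpm (same as input, |ω| = 149.8707 rpm)

Stage 1 [12T→23T]: ω = 2629.0000×12/23 = 1371.6522 rpm, dir flips to −; running = −1371.6522
Stage 2 [23T→28T]: ω = 1371.6522×23/28 = 1126.7143 rpm, dir flips to +; running = +1126.7143
Stage 3 [17T→79T]: ω = 1126.7143×17/79 = 242.4575 rpm, dir flips to −; running = −242.4575
Stage 4 [27T→74T]: ω = 242.4575×27/74 = 88.4642 rpm, dir flips to +; running = +88.4642
Stage 5 [74T→28T]: ω = 88.4642×74/28 = 233.7983 rpm, dir flips to −; running = −233.7983
Stage 6 [50T→78T]: ω = 233.7983×50/78 = 149.8707 rpm, dir flips to +; running = +149.8707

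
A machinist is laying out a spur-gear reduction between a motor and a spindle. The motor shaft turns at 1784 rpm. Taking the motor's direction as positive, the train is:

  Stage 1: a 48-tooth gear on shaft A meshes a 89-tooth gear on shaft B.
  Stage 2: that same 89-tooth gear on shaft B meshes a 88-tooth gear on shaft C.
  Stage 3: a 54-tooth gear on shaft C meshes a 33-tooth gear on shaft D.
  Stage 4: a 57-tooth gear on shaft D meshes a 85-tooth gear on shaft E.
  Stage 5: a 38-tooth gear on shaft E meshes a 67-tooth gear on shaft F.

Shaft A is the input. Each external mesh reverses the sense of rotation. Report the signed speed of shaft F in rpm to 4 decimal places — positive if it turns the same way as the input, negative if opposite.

Stage 1 [48T→89T]: ω = 1784.0000×48/89 = 962.1573 rpm, dir flips to −; running = −962.1573
Stage 2 [89T→88T]: ω = 962.1573×89/88 = 973.0909 rpm, dir flips to +; running = +973.0909
Stage 3 [54T→33T]: ω = 973.0909×54/33 = 1592.3306 rpm, dir flips to −; running = −1592.3306
Stage 4 [57T→85T]: ω = 1592.3306×57/85 = 1067.7982 rpm, dir flips to +; running = +1067.7982
Stage 5 [38T→67T]: ω = 1067.7982×38/67 = 605.6169 rpm, dir flips to −; running = −605.6169

-605.6169 rpm (opposite to input, |ω| = 605.6169 rpm)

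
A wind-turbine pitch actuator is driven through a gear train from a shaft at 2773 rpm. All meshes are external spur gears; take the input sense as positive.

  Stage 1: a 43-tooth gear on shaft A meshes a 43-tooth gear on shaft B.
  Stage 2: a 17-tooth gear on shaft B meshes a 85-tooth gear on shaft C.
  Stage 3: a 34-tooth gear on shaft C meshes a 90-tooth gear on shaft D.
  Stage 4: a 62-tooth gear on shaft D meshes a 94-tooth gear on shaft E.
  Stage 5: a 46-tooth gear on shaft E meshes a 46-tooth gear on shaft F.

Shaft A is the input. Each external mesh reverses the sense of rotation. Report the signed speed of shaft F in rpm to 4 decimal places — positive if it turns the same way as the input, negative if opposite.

Stage 1 [43T→43T]: ω = 2773.0000×43/43 = 2773.0000 rpm, dir flips to −; running = −2773.0000
Stage 2 [17T→85T]: ω = 2773.0000×17/85 = 554.6000 rpm, dir flips to +; running = +554.6000
Stage 3 [34T→90T]: ω = 554.6000×34/90 = 209.5156 rpm, dir flips to −; running = −209.5156
Stage 4 [62T→94T]: ω = 209.5156×62/94 = 138.1911 rpm, dir flips to +; running = +138.1911
Stage 5 [46T→46T]: ω = 138.1911×46/46 = 138.1911 rpm, dir flips to −; running = −138.1911

-138.1911 rpm (opposite to input, |ω| = 138.1911 rpm)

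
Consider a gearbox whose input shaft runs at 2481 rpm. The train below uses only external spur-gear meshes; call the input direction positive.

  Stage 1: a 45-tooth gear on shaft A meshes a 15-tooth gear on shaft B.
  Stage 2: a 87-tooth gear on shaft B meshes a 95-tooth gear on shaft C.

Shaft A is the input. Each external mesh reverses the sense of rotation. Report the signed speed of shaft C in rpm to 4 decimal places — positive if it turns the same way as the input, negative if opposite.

+6816.2211 rpm (same as input, |ω| = 6816.2211 rpm)

Stage 1 [45T→15T]: ω = 2481.0000×45/15 = 7443.0000 rpm, dir flips to −; running = −7443.0000
Stage 2 [87T→95T]: ω = 7443.0000×87/95 = 6816.2211 rpm, dir flips to +; running = +6816.2211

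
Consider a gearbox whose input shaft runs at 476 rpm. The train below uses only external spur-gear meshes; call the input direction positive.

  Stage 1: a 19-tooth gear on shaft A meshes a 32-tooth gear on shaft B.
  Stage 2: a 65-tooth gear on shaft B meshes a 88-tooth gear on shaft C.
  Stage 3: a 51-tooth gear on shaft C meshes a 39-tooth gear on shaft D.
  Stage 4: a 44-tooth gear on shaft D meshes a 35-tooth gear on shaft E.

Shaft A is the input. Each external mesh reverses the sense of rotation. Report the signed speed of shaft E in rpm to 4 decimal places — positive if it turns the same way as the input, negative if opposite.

Stage 1 [19T→32T]: ω = 476.0000×19/32 = 282.6250 rpm, dir flips to −; running = −282.6250
Stage 2 [65T→88T]: ω = 282.6250×65/88 = 208.7571 rpm, dir flips to +; running = +208.7571
Stage 3 [51T→39T]: ω = 208.7571×51/39 = 272.9901 rpm, dir flips to −; running = −272.9901
Stage 4 [44T→35T]: ω = 272.9901×44/35 = 343.1875 rpm, dir flips to +; running = +343.1875

+343.1875 rpm (same as input, |ω| = 343.1875 rpm)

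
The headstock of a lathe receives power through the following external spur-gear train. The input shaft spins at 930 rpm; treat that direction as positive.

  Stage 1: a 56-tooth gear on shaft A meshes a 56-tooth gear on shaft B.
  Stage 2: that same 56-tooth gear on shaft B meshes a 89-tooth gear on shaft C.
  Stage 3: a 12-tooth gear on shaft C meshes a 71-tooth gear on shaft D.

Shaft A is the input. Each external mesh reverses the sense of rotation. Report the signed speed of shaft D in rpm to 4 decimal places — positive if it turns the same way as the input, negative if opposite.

-98.9017 rpm (opposite to input, |ω| = 98.9017 rpm)

Stage 1 [56T→56T]: ω = 930.0000×56/56 = 930.0000 rpm, dir flips to −; running = −930.0000
Stage 2 [56T→89T]: ω = 930.0000×56/89 = 585.1685 rpm, dir flips to +; running = +585.1685
Stage 3 [12T→71T]: ω = 585.1685×12/71 = 98.9017 rpm, dir flips to −; running = −98.9017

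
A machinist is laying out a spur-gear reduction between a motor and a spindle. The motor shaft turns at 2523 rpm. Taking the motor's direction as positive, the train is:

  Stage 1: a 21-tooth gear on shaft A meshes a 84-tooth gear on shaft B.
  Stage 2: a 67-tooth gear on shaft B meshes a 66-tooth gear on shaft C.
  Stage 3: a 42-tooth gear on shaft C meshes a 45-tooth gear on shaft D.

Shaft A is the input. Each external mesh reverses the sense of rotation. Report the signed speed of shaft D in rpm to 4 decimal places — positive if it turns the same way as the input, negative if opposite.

Stage 1 [21T→84T]: ω = 2523.0000×21/84 = 630.7500 rpm, dir flips to −; running = −630.7500
Stage 2 [67T→66T]: ω = 630.7500×67/66 = 640.3068 rpm, dir flips to +; running = +640.3068
Stage 3 [42T→45T]: ω = 640.3068×42/45 = 597.6197 rpm, dir flips to −; running = −597.6197

-597.6197 rpm (opposite to input, |ω| = 597.6197 rpm)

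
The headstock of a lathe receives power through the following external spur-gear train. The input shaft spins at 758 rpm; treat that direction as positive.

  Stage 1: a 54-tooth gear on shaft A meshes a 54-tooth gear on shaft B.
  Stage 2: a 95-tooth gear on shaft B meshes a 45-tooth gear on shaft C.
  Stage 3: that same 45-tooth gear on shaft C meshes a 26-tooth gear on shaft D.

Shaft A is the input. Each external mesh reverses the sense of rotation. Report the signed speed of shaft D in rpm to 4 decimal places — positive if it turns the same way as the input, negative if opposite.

Stage 1 [54T→54T]: ω = 758.0000×54/54 = 758.0000 rpm, dir flips to −; running = −758.0000
Stage 2 [95T→45T]: ω = 758.0000×95/45 = 1600.2222 rpm, dir flips to +; running = +1600.2222
Stage 3 [45T→26T]: ω = 1600.2222×45/26 = 2769.6154 rpm, dir flips to −; running = −2769.6154

-2769.6154 rpm (opposite to input, |ω| = 2769.6154 rpm)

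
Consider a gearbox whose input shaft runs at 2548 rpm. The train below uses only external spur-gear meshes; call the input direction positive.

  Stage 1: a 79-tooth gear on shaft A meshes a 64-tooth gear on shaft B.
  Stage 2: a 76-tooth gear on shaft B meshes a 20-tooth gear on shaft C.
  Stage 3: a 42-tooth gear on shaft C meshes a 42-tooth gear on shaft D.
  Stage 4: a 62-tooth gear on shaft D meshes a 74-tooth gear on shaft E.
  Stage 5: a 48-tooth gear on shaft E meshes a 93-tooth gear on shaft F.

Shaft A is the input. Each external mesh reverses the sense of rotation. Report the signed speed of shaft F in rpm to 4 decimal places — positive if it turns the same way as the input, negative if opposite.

Stage 1 [79T→64T]: ω = 2548.0000×79/64 = 3145.1875 rpm, dir flips to −; running = −3145.1875
Stage 2 [76T→20T]: ω = 3145.1875×76/20 = 11951.7125 rpm, dir flips to +; running = +11951.7125
Stage 3 [42T→42T]: ω = 11951.7125×42/42 = 11951.7125 rpm, dir flips to −; running = −11951.7125
Stage 4 [62T→74T]: ω = 11951.7125×62/74 = 10013.5970 rpm, dir flips to +; running = +10013.5970
Stage 5 [48T→93T]: ω = 10013.5970×48/93 = 5168.3081 rpm, dir flips to −; running = −5168.3081

-5168.3081 rpm (opposite to input, |ω| = 5168.3081 rpm)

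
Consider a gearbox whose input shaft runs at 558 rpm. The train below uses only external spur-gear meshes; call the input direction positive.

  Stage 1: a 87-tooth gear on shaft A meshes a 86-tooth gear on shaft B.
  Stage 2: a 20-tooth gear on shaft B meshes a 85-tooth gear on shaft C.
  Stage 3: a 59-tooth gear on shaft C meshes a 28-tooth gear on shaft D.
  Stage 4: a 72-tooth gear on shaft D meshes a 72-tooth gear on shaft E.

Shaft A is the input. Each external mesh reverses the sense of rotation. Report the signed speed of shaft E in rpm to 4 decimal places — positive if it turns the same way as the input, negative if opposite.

+279.8724 rpm (same as input, |ω| = 279.8724 rpm)

Stage 1 [87T→86T]: ω = 558.0000×87/86 = 564.4884 rpm, dir flips to −; running = −564.4884
Stage 2 [20T→85T]: ω = 564.4884×20/85 = 132.8208 rpm, dir flips to +; running = +132.8208
Stage 3 [59T→28T]: ω = 132.8208×59/28 = 279.8724 rpm, dir flips to −; running = −279.8724
Stage 4 [72T→72T]: ω = 279.8724×72/72 = 279.8724 rpm, dir flips to +; running = +279.8724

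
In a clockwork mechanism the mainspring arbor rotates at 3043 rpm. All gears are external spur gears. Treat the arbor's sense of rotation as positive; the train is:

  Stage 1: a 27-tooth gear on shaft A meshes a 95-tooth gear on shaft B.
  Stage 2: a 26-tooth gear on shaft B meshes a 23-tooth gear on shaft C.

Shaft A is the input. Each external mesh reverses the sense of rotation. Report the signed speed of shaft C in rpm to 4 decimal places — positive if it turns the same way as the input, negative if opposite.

+977.6595 rpm (same as input, |ω| = 977.6595 rpm)

Stage 1 [27T→95T]: ω = 3043.0000×27/95 = 864.8526 rpm, dir flips to −; running = −864.8526
Stage 2 [26T→23T]: ω = 864.8526×26/23 = 977.6595 rpm, dir flips to +; running = +977.6595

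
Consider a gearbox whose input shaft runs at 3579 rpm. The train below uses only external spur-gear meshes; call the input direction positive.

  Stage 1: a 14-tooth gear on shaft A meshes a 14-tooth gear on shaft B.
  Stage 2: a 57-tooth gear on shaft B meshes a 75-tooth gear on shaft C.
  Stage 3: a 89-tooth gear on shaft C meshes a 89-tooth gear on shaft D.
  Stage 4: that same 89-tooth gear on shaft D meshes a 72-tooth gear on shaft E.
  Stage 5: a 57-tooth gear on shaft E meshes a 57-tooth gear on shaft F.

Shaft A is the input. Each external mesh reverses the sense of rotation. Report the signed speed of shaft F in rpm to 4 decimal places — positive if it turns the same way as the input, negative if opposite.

Stage 1 [14T→14T]: ω = 3579.0000×14/14 = 3579.0000 rpm, dir flips to −; running = −3579.0000
Stage 2 [57T→75T]: ω = 3579.0000×57/75 = 2720.0400 rpm, dir flips to +; running = +2720.0400
Stage 3 [89T→89T]: ω = 2720.0400×89/89 = 2720.0400 rpm, dir flips to −; running = −2720.0400
Stage 4 [89T→72T]: ω = 2720.0400×89/72 = 3362.2717 rpm, dir flips to +; running = +3362.2717
Stage 5 [57T→57T]: ω = 3362.2717×57/57 = 3362.2717 rpm, dir flips to −; running = −3362.2717

-3362.2717 rpm (opposite to input, |ω| = 3362.2717 rpm)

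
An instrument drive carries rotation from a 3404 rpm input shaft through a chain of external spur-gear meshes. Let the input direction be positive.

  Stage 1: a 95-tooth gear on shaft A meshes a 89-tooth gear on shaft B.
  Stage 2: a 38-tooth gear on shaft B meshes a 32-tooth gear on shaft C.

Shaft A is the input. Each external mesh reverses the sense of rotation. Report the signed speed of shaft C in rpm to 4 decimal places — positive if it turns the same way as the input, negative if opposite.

+4314.7612 rpm (same as input, |ω| = 4314.7612 rpm)

Stage 1 [95T→89T]: ω = 3404.0000×95/89 = 3633.4831 rpm, dir flips to −; running = −3633.4831
Stage 2 [38T→32T]: ω = 3633.4831×38/32 = 4314.7612 rpm, dir flips to +; running = +4314.7612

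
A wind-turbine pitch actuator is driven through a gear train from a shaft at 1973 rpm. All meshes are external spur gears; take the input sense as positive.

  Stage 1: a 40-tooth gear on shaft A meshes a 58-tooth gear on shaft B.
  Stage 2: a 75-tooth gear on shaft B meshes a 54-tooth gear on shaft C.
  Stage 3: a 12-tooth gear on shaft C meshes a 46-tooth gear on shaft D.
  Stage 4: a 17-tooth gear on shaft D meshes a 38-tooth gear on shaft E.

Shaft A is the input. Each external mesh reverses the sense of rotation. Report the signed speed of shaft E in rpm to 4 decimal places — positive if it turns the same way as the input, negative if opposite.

+220.5542 rpm (same as input, |ω| = 220.5542 rpm)

Stage 1 [40T→58T]: ω = 1973.0000×40/58 = 1360.6897 rpm, dir flips to −; running = −1360.6897
Stage 2 [75T→54T]: ω = 1360.6897×75/54 = 1889.8467 rpm, dir flips to +; running = +1889.8467
Stage 3 [12T→46T]: ω = 1889.8467×12/46 = 493.0035 rpm, dir flips to −; running = −493.0035
Stage 4 [17T→38T]: ω = 493.0035×17/38 = 220.5542 rpm, dir flips to +; running = +220.5542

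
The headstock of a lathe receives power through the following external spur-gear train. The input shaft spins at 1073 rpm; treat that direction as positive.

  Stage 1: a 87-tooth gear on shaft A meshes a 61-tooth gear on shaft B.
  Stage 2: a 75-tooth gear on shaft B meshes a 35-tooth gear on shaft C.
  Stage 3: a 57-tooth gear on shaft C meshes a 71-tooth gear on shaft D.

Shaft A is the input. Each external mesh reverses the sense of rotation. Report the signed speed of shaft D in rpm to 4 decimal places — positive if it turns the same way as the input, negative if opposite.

Stage 1 [87T→61T]: ω = 1073.0000×87/61 = 1530.3443 rpm, dir flips to −; running = −1530.3443
Stage 2 [75T→35T]: ω = 1530.3443×75/35 = 3279.3091 rpm, dir flips to +; running = +3279.3091
Stage 3 [57T→71T]: ω = 3279.3091×57/71 = 2632.6848 rpm, dir flips to −; running = −2632.6848

-2632.6848 rpm (opposite to input, |ω| = 2632.6848 rpm)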